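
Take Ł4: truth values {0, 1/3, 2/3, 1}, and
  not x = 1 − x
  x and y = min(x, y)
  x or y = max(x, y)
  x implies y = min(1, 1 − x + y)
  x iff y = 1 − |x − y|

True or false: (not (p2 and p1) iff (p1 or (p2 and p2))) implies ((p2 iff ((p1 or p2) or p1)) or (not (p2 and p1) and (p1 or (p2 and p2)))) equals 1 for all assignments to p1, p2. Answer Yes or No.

No

Counterexample: take p1 = 2/3, p2 = 1/3.
p2 and p1 = 1/3 and 2/3 = 1/3
not (p2 and p1) = not 1/3 = 2/3
p2 and p2 = 1/3 and 1/3 = 1/3
p1 or (p2 and p2) = 2/3 or 1/3 = 2/3
not (p2 and p1) iff (p1 or (p2 and p2)) = 2/3 iff 2/3 = 1
p1 or p2 = 2/3 or 1/3 = 2/3
(p1 or p2) or p1 = 2/3 or 2/3 = 2/3
p2 iff ((p1 or p2) or p1) = 1/3 iff 2/3 = 2/3
p2 and p1 = 1/3 and 2/3 = 1/3
not (p2 and p1) = not 1/3 = 2/3
p2 and p2 = 1/3 and 1/3 = 1/3
p1 or (p2 and p2) = 2/3 or 1/3 = 2/3
not (p2 and p1) and (p1 or (p2 and p2)) = 2/3 and 2/3 = 2/3
(p2 iff ((p1 or p2) or p1)) or (not (p2 and p1) and (p1 or (p2 and p2))) = 2/3 or 2/3 = 2/3
(not (p2 and p1) iff (p1 or (p2 and p2))) implies ((p2 iff ((p1 or p2) or p1)) or (not (p2 and p1) and (p1 or (p2 and p2)))) = 1 implies 2/3 = 2/3
This gives 2/3 ≠ 1.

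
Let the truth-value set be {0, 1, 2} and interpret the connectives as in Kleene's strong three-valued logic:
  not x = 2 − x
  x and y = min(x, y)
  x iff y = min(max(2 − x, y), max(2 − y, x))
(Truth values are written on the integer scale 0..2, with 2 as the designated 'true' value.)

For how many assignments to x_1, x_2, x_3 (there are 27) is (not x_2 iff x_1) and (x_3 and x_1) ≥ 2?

1

value 2: 1 assignment (counts)
value 1: 9 assignments
value 0: 17 assignments
So 1 of the 27 assignments meets the threshold.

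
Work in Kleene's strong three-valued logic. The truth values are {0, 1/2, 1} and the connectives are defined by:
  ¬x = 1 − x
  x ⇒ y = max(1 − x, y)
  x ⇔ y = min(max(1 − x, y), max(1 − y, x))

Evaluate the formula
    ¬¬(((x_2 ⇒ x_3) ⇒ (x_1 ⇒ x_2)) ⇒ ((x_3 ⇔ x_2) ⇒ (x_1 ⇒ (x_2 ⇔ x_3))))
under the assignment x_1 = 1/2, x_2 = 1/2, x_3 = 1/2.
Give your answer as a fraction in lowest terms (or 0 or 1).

1/2

x_2 ⇒ x_3 = 1/2 ⇒ 1/2 = 1/2
x_1 ⇒ x_2 = 1/2 ⇒ 1/2 = 1/2
(x_2 ⇒ x_3) ⇒ (x_1 ⇒ x_2) = 1/2 ⇒ 1/2 = 1/2
x_3 ⇔ x_2 = 1/2 ⇔ 1/2 = 1/2
x_2 ⇔ x_3 = 1/2 ⇔ 1/2 = 1/2
x_1 ⇒ (x_2 ⇔ x_3) = 1/2 ⇒ 1/2 = 1/2
(x_3 ⇔ x_2) ⇒ (x_1 ⇒ (x_2 ⇔ x_3)) = 1/2 ⇒ 1/2 = 1/2
((x_2 ⇒ x_3) ⇒ (x_1 ⇒ x_2)) ⇒ ((x_3 ⇔ x_2) ⇒ (x_1 ⇒ (x_2 ⇔ x_3))) = 1/2 ⇒ 1/2 = 1/2
¬(((x_2 ⇒ x_3) ⇒ (x_1 ⇒ x_2)) ⇒ ((x_3 ⇔ x_2) ⇒ (x_1 ⇒ (x_2 ⇔ x_3)))) = ¬1/2 = 1/2
¬¬(((x_2 ⇒ x_3) ⇒ (x_1 ⇒ x_2)) ⇒ ((x_3 ⇔ x_2) ⇒ (x_1 ⇒ (x_2 ⇔ x_3)))) = ¬1/2 = 1/2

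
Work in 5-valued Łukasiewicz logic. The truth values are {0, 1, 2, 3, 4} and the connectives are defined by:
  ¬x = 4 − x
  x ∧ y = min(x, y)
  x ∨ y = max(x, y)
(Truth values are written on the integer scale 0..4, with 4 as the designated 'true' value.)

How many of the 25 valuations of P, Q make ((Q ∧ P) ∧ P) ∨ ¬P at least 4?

value 4: 6 assignments (counts)
value 3: 8 assignments
value 2: 7 assignments
value 1: 3 assignments
value 0: 1 assignment
So 6 of the 25 assignments meet the threshold.

6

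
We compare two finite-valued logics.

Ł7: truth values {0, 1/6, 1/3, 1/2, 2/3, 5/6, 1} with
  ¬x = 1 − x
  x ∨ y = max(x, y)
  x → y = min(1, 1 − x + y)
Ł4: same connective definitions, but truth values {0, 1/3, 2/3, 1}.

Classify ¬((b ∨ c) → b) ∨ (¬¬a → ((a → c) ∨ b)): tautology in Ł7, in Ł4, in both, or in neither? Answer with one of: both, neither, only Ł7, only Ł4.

In Ł7: at a = 2/3, b = 0, c = 0 the value is 2/3 — not a tautology.
In Ł4: at a = 2/3, b = 0, c = 0 the value is 2/3 — not a tautology.

neither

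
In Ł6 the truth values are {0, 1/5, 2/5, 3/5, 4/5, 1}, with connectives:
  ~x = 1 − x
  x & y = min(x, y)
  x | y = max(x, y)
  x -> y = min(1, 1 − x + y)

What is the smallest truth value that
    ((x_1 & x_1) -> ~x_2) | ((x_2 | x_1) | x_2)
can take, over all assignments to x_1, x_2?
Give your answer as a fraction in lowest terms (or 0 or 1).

4/5

Take x_1 = 2/5, x_2 = 4/5:
x_1 & x_1 = 2/5 & 2/5 = 2/5
~x_2 = ~4/5 = 1/5
(x_1 & x_1) -> ~x_2 = 2/5 -> 1/5 = 4/5
x_2 | x_1 = 4/5 | 2/5 = 4/5
(x_2 | x_1) | x_2 = 4/5 | 4/5 = 4/5
((x_1 & x_1) -> ~x_2) | ((x_2 | x_1) | x_2) = 4/5 | 4/5 = 4/5
No assignment yields a value below 4/5, so this is the minimum.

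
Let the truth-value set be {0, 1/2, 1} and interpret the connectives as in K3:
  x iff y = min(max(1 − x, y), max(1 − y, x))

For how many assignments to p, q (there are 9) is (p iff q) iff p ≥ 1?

p = 0, q = 0 ↦ 0  <
p = 0, q = 1/2 ↦ 1/2  <
p = 0, q = 1 ↦ 1  ≥
p = 1/2, q = 0 ↦ 1/2  <
p = 1/2, q = 1/2 ↦ 1/2  <
p = 1/2, q = 1 ↦ 1/2  <
p = 1, q = 0 ↦ 0  <
p = 1, q = 1/2 ↦ 1/2  <
p = 1, q = 1 ↦ 1  ≥
So 2 of the 9 assignments meet the threshold.

2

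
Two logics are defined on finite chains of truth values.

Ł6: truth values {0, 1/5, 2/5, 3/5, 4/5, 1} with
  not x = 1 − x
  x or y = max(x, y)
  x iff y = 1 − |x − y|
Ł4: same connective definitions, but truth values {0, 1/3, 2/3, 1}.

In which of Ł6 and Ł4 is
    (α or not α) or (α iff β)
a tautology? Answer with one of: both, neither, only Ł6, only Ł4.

In Ł6: at α = 1/5, β = 0 the value is 4/5 — not a tautology.
In Ł4: at α = 1/3, β = 0 the value is 2/3 — not a tautology.

neither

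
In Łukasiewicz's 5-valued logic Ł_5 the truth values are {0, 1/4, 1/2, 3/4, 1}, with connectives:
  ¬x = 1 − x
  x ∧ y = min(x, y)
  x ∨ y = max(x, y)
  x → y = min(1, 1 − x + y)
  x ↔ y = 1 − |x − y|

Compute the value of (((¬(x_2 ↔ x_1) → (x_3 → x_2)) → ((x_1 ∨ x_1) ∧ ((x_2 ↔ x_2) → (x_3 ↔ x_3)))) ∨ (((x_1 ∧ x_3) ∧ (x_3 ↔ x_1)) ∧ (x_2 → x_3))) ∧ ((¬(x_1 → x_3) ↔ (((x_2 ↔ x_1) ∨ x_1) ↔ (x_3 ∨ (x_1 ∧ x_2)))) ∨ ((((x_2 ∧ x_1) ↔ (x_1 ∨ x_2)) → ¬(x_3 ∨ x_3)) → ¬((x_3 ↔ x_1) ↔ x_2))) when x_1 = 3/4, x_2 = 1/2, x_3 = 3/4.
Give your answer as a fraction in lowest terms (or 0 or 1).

3/4

x_2 ↔ x_1 = 1/2 ↔ 3/4 = 3/4
¬(x_2 ↔ x_1) = ¬3/4 = 1/4
x_3 → x_2 = 3/4 → 1/2 = 3/4
¬(x_2 ↔ x_1) → (x_3 → x_2) = 1/4 → 3/4 = 1
x_1 ∨ x_1 = 3/4 ∨ 3/4 = 3/4
x_2 ↔ x_2 = 1/2 ↔ 1/2 = 1
x_3 ↔ x_3 = 3/4 ↔ 3/4 = 1
(x_2 ↔ x_2) → (x_3 ↔ x_3) = 1 → 1 = 1
(x_1 ∨ x_1) ∧ ((x_2 ↔ x_2) → (x_3 ↔ x_3)) = 3/4 ∧ 1 = 3/4
(¬(x_2 ↔ x_1) → (x_3 → x_2)) → ((x_1 ∨ x_1) ∧ ((x_2 ↔ x_2) → (x_3 ↔ x_3))) = 1 → 3/4 = 3/4
x_1 ∧ x_3 = 3/4 ∧ 3/4 = 3/4
x_3 ↔ x_1 = 3/4 ↔ 3/4 = 1
(x_1 ∧ x_3) ∧ (x_3 ↔ x_1) = 3/4 ∧ 1 = 3/4
x_2 → x_3 = 1/2 → 3/4 = 1
((x_1 ∧ x_3) ∧ (x_3 ↔ x_1)) ∧ (x_2 → x_3) = 3/4 ∧ 1 = 3/4
((¬(x_2 ↔ x_1) → (x_3 → x_2)) → ((x_1 ∨ x_1) ∧ ((x_2 ↔ x_2) → (x_3 ↔ x_3)))) ∨ (((x_1 ∧ x_3) ∧ (x_3 ↔ x_1)) ∧ (x_2 → x_3)) = 3/4 ∨ 3/4 = 3/4
x_1 → x_3 = 3/4 → 3/4 = 1
¬(x_1 → x_3) = ¬1 = 0
x_2 ↔ x_1 = 1/2 ↔ 3/4 = 3/4
(x_2 ↔ x_1) ∨ x_1 = 3/4 ∨ 3/4 = 3/4
x_1 ∧ x_2 = 3/4 ∧ 1/2 = 1/2
x_3 ∨ (x_1 ∧ x_2) = 3/4 ∨ 1/2 = 3/4
((x_2 ↔ x_1) ∨ x_1) ↔ (x_3 ∨ (x_1 ∧ x_2)) = 3/4 ↔ 3/4 = 1
¬(x_1 → x_3) ↔ (((x_2 ↔ x_1) ∨ x_1) ↔ (x_3 ∨ (x_1 ∧ x_2))) = 0 ↔ 1 = 0
x_2 ∧ x_1 = 1/2 ∧ 3/4 = 1/2
x_1 ∨ x_2 = 3/4 ∨ 1/2 = 3/4
(x_2 ∧ x_1) ↔ (x_1 ∨ x_2) = 1/2 ↔ 3/4 = 3/4
x_3 ∨ x_3 = 3/4 ∨ 3/4 = 3/4
¬(x_3 ∨ x_3) = ¬3/4 = 1/4
((x_2 ∧ x_1) ↔ (x_1 ∨ x_2)) → ¬(x_3 ∨ x_3) = 3/4 → 1/4 = 1/2
x_3 ↔ x_1 = 3/4 ↔ 3/4 = 1
(x_3 ↔ x_1) ↔ x_2 = 1 ↔ 1/2 = 1/2
¬((x_3 ↔ x_1) ↔ x_2) = ¬1/2 = 1/2
(((x_2 ∧ x_1) ↔ (x_1 ∨ x_2)) → ¬(x_3 ∨ x_3)) → ¬((x_3 ↔ x_1) ↔ x_2) = 1/2 → 1/2 = 1
(¬(x_1 → x_3) ↔ (((x_2 ↔ x_1) ∨ x_1) ↔ (x_3 ∨ (x_1 ∧ x_2)))) ∨ ((((x_2 ∧ x_1) ↔ (x_1 ∨ x_2)) → ¬(x_3 ∨ x_3)) → ¬((x_3 ↔ x_1) ↔ x_2)) = 0 ∨ 1 = 1
(((¬(x_2 ↔ x_1) → (x_3 → x_2)) → ((x_1 ∨ x_1) ∧ ((x_2 ↔ x_2) → (x_3 ↔ x_3)))) ∨ (((x_1 ∧ x_3) ∧ (x_3 ↔ x_1)) ∧ (x_2 → x_3))) ∧ ((¬(x_1 → x_3) ↔ (((x_2 ↔ x_1) ∨ x_1) ↔ (x_3 ∨ (x_1 ∧ x_2)))) ∨ ((((x_2 ∧ x_1) ↔ (x_1 ∨ x_2)) → ¬(x_3 ∨ x_3)) → ¬((x_3 ↔ x_1) ↔ x_2))) = 3/4 ∧ 1 = 3/4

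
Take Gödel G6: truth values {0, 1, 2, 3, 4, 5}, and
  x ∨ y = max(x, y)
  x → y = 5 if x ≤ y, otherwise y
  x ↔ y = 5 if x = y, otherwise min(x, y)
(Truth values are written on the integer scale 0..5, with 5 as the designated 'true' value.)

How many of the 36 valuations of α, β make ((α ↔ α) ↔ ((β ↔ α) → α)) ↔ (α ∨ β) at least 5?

16

value 5: 16 assignments (counts)
value 4: 8 assignments
value 3: 6 assignments
value 2: 4 assignments
value 1: 2 assignments
So 16 of the 36 assignments meet the threshold.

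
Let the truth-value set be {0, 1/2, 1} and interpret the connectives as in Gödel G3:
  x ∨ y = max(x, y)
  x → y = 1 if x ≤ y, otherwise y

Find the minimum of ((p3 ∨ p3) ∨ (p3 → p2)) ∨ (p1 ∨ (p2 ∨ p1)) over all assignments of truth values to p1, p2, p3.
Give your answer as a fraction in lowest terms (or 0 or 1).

Take p1 = 0, p2 = 0, p3 = 1/2:
p3 ∨ p3 = 1/2 ∨ 1/2 = 1/2
p3 → p2 = 1/2 → 0 = 0
(p3 ∨ p3) ∨ (p3 → p2) = 1/2 ∨ 0 = 1/2
p2 ∨ p1 = 0 ∨ 0 = 0
p1 ∨ (p2 ∨ p1) = 0 ∨ 0 = 0
((p3 ∨ p3) ∨ (p3 → p2)) ∨ (p1 ∨ (p2 ∨ p1)) = 1/2 ∨ 0 = 1/2
No assignment yields a value below 1/2, so this is the minimum.

1/2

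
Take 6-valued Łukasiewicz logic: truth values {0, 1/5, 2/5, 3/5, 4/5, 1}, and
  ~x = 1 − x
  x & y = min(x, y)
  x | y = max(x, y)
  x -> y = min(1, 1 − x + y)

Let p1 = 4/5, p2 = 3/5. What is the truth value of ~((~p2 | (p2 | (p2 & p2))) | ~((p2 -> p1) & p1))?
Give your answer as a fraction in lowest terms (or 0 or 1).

~p2 = ~3/5 = 2/5
p2 & p2 = 3/5 & 3/5 = 3/5
p2 | (p2 & p2) = 3/5 | 3/5 = 3/5
~p2 | (p2 | (p2 & p2)) = 2/5 | 3/5 = 3/5
p2 -> p1 = 3/5 -> 4/5 = 1
(p2 -> p1) & p1 = 1 & 4/5 = 4/5
~((p2 -> p1) & p1) = ~4/5 = 1/5
(~p2 | (p2 | (p2 & p2))) | ~((p2 -> p1) & p1) = 3/5 | 1/5 = 3/5
~((~p2 | (p2 | (p2 & p2))) | ~((p2 -> p1) & p1)) = ~3/5 = 2/5

2/5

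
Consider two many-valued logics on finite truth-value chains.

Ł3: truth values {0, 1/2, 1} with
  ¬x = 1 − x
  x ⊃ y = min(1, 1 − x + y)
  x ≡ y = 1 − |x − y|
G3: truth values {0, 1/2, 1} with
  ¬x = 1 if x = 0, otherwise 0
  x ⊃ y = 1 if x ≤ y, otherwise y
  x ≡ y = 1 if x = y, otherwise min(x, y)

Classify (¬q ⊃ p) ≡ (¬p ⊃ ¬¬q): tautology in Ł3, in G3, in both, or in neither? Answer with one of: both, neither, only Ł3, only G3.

In Ł3: every assignment gives 1 — tautology.
In G3: at p = 1/2, q = 0 the value is 1/2 — not a tautology.

only Ł3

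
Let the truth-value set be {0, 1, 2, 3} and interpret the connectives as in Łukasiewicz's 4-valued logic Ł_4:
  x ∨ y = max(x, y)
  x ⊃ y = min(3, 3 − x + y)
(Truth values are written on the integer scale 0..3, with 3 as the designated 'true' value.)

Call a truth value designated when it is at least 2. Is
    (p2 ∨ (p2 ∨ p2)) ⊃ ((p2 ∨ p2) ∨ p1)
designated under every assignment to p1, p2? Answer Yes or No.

p1 = 0, p2 = 0 ↦ 3
p1 = 0, p2 = 1 ↦ 3
p1 = 0, p2 = 2 ↦ 3
p1 = 0, p2 = 3 ↦ 3
p1 = 1, p2 = 0 ↦ 3
p1 = 1, p2 = 1 ↦ 3
p1 = 1, p2 = 2 ↦ 3
p1 = 1, p2 = 3 ↦ 3
p1 = 2, p2 = 0 ↦ 3
p1 = 2, p2 = 1 ↦ 3
p1 = 2, p2 = 2 ↦ 3
p1 = 2, p2 = 3 ↦ 3
p1 = 3, p2 = 0 ↦ 3
p1 = 3, p2 = 1 ↦ 3
p1 = 3, p2 = 2 ↦ 3
p1 = 3, p2 = 3 ↦ 3
Every assignment gives a value ≥ 2.

Yes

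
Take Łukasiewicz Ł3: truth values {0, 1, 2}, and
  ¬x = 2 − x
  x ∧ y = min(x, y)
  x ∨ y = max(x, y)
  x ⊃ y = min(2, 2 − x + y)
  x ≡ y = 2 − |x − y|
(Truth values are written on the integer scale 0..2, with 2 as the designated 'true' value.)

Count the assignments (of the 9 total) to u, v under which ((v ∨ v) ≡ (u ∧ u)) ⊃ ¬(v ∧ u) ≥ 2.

u = 0, v = 0 ↦ 2  ≥
u = 0, v = 1 ↦ 2  ≥
u = 0, v = 2 ↦ 2  ≥
u = 1, v = 0 ↦ 2  ≥
u = 1, v = 1 ↦ 1  <
u = 1, v = 2 ↦ 2  ≥
u = 2, v = 0 ↦ 2  ≥
u = 2, v = 1 ↦ 2  ≥
u = 2, v = 2 ↦ 0  <
So 7 of the 9 assignments meet the threshold.

7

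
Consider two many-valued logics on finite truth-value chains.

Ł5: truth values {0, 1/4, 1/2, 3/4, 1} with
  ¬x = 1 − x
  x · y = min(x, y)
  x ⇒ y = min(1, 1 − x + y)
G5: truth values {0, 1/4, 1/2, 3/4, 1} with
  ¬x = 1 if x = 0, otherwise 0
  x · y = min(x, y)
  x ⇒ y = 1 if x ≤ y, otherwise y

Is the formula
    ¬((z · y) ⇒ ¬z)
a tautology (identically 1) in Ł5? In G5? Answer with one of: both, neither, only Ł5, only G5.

neither

In Ł5: at y = 0, z = 0 the value is 0 — not a tautology.
In G5: at y = 0, z = 0 the value is 0 — not a tautology.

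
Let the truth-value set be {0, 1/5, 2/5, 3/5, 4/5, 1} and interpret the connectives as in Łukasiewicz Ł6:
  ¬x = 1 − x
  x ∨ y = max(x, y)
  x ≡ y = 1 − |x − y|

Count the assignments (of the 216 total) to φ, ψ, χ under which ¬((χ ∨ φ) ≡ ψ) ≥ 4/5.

36

value 1: 12 assignments (counts)
value 4/5: 24 assignments (counts)
value 3/5: 36 assignments
value 2/5: 48 assignments
value 1/5: 60 assignments
value 0: 36 assignments
So 36 of the 216 assignments meet the threshold.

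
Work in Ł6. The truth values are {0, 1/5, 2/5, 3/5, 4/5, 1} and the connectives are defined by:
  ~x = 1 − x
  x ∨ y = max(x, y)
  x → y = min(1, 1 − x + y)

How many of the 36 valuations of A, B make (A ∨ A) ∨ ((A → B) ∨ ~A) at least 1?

26

value 1: 26 assignments (counts)
value 4/5: 7 assignments
value 3/5: 3 assignments
So 26 of the 36 assignments meet the threshold.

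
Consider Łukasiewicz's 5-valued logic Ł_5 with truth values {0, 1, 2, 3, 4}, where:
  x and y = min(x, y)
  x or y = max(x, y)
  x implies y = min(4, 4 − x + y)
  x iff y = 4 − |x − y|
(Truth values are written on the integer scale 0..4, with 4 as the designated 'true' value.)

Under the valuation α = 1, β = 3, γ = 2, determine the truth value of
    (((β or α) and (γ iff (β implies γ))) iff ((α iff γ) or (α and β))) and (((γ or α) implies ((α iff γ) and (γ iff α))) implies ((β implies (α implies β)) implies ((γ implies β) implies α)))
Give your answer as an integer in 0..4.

β or α = 3 or 1 = 3
β implies γ = 3 implies 2 = 3
γ iff (β implies γ) = 2 iff 3 = 3
(β or α) and (γ iff (β implies γ)) = 3 and 3 = 3
α iff γ = 1 iff 2 = 3
α and β = 1 and 3 = 1
(α iff γ) or (α and β) = 3 or 1 = 3
((β or α) and (γ iff (β implies γ))) iff ((α iff γ) or (α and β)) = 3 iff 3 = 4
γ or α = 2 or 1 = 2
α iff γ = 1 iff 2 = 3
γ iff α = 2 iff 1 = 3
(α iff γ) and (γ iff α) = 3 and 3 = 3
(γ or α) implies ((α iff γ) and (γ iff α)) = 2 implies 3 = 4
α implies β = 1 implies 3 = 4
β implies (α implies β) = 3 implies 4 = 4
γ implies β = 2 implies 3 = 4
(γ implies β) implies α = 4 implies 1 = 1
(β implies (α implies β)) implies ((γ implies β) implies α) = 4 implies 1 = 1
((γ or α) implies ((α iff γ) and (γ iff α))) implies ((β implies (α implies β)) implies ((γ implies β) implies α)) = 4 implies 1 = 1
(((β or α) and (γ iff (β implies γ))) iff ((α iff γ) or (α and β))) and (((γ or α) implies ((α iff γ) and (γ iff α))) implies ((β implies (α implies β)) implies ((γ implies β) implies α))) = 4 and 1 = 1

1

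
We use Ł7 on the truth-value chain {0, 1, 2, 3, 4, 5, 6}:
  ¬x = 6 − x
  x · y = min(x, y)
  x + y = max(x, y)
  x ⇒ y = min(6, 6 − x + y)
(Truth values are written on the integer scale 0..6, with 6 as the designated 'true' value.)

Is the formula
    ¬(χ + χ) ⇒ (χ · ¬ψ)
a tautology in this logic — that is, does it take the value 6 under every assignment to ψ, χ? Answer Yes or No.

No

Counterexample: take ψ = 0, χ = 0.
χ + χ = 0 + 0 = 0
¬(χ + χ) = ¬0 = 6
¬ψ = ¬0 = 6
χ · ¬ψ = 0 · 6 = 0
¬(χ + χ) ⇒ (χ · ¬ψ) = 6 ⇒ 0 = 0
This gives 0 ≠ 6.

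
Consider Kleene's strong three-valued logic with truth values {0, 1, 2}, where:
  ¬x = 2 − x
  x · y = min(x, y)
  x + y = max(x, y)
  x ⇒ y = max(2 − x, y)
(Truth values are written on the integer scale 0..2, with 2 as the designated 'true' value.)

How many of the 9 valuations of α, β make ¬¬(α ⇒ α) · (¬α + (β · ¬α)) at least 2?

3

α = 0, β = 0 ↦ 2  ≥
α = 0, β = 1 ↦ 2  ≥
α = 0, β = 2 ↦ 2  ≥
α = 1, β = 0 ↦ 1  <
α = 1, β = 1 ↦ 1  <
α = 1, β = 2 ↦ 1  <
α = 2, β = 0 ↦ 0  <
α = 2, β = 1 ↦ 0  <
α = 2, β = 2 ↦ 0  <
So 3 of the 9 assignments meet the threshold.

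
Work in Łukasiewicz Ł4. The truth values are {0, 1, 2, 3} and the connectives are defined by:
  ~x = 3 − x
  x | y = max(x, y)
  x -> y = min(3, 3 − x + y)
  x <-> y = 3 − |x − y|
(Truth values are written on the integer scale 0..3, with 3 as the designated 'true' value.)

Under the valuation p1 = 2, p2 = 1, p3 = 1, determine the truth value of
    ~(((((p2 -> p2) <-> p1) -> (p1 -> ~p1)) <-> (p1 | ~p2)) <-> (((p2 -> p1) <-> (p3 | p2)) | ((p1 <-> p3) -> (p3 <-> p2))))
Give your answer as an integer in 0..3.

1

p2 -> p2 = 1 -> 1 = 3
(p2 -> p2) <-> p1 = 3 <-> 2 = 2
~p1 = ~2 = 1
p1 -> ~p1 = 2 -> 1 = 2
((p2 -> p2) <-> p1) -> (p1 -> ~p1) = 2 -> 2 = 3
~p2 = ~1 = 2
p1 | ~p2 = 2 | 2 = 2
(((p2 -> p2) <-> p1) -> (p1 -> ~p1)) <-> (p1 | ~p2) = 3 <-> 2 = 2
p2 -> p1 = 1 -> 2 = 3
p3 | p2 = 1 | 1 = 1
(p2 -> p1) <-> (p3 | p2) = 3 <-> 1 = 1
p1 <-> p3 = 2 <-> 1 = 2
p3 <-> p2 = 1 <-> 1 = 3
(p1 <-> p3) -> (p3 <-> p2) = 2 -> 3 = 3
((p2 -> p1) <-> (p3 | p2)) | ((p1 <-> p3) -> (p3 <-> p2)) = 1 | 3 = 3
((((p2 -> p2) <-> p1) -> (p1 -> ~p1)) <-> (p1 | ~p2)) <-> (((p2 -> p1) <-> (p3 | p2)) | ((p1 <-> p3) -> (p3 <-> p2))) = 2 <-> 3 = 2
~(((((p2 -> p2) <-> p1) -> (p1 -> ~p1)) <-> (p1 | ~p2)) <-> (((p2 -> p1) <-> (p3 | p2)) | ((p1 <-> p3) -> (p3 <-> p2)))) = ~2 = 1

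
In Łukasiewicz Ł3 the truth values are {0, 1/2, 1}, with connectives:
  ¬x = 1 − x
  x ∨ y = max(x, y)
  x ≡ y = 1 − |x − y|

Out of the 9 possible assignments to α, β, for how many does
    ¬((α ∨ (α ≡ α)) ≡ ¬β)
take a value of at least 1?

3

α = 0, β = 0 ↦ 0  <
α = 0, β = 1/2 ↦ 1/2  <
α = 0, β = 1 ↦ 1  ≥
α = 1/2, β = 0 ↦ 0  <
α = 1/2, β = 1/2 ↦ 1/2  <
α = 1/2, β = 1 ↦ 1  ≥
α = 1, β = 0 ↦ 0  <
α = 1, β = 1/2 ↦ 1/2  <
α = 1, β = 1 ↦ 1  ≥
So 3 of the 9 assignments meet the threshold.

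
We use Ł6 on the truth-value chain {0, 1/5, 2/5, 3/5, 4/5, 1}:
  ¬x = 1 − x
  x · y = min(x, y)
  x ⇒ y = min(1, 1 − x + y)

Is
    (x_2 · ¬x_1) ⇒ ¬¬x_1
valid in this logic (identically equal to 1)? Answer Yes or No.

Counterexample: take x_1 = 0, x_2 = 1/5.
¬x_1 = ¬0 = 1
x_2 · ¬x_1 = 1/5 · 1 = 1/5
¬x_1 = ¬0 = 1
¬¬x_1 = ¬1 = 0
(x_2 · ¬x_1) ⇒ ¬¬x_1 = 1/5 ⇒ 0 = 4/5
This gives 4/5 ≠ 1.

No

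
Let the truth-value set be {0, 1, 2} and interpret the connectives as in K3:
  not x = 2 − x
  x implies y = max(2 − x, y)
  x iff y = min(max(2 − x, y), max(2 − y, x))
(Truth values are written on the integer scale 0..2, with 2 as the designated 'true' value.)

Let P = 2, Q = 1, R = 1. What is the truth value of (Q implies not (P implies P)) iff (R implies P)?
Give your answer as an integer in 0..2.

1

P implies P = 2 implies 2 = 2
not (P implies P) = not 2 = 0
Q implies not (P implies P) = 1 implies 0 = 1
R implies P = 1 implies 2 = 2
(Q implies not (P implies P)) iff (R implies P) = 1 iff 2 = 1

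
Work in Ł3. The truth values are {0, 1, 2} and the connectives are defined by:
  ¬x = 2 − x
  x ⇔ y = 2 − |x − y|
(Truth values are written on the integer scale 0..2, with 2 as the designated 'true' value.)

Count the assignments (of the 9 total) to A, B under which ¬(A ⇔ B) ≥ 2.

A = 0, B = 0 ↦ 0  <
A = 0, B = 1 ↦ 1  <
A = 0, B = 2 ↦ 2  ≥
A = 1, B = 0 ↦ 1  <
A = 1, B = 1 ↦ 0  <
A = 1, B = 2 ↦ 1  <
A = 2, B = 0 ↦ 2  ≥
A = 2, B = 1 ↦ 1  <
A = 2, B = 2 ↦ 0  <
So 2 of the 9 assignments meet the threshold.

2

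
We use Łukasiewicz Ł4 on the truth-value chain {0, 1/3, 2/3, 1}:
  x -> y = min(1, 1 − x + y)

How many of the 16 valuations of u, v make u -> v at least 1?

10

u = 0, v = 0 ↦ 1  ≥
u = 0, v = 1/3 ↦ 1  ≥
u = 0, v = 2/3 ↦ 1  ≥
u = 0, v = 1 ↦ 1  ≥
u = 1/3, v = 0 ↦ 2/3  <
u = 1/3, v = 1/3 ↦ 1  ≥
u = 1/3, v = 2/3 ↦ 1  ≥
u = 1/3, v = 1 ↦ 1  ≥
u = 2/3, v = 0 ↦ 1/3  <
u = 2/3, v = 1/3 ↦ 2/3  <
u = 2/3, v = 2/3 ↦ 1  ≥
u = 2/3, v = 1 ↦ 1  ≥
u = 1, v = 0 ↦ 0  <
u = 1, v = 1/3 ↦ 1/3  <
u = 1, v = 2/3 ↦ 2/3  <
u = 1, v = 1 ↦ 1  ≥
So 10 of the 16 assignments meet the threshold.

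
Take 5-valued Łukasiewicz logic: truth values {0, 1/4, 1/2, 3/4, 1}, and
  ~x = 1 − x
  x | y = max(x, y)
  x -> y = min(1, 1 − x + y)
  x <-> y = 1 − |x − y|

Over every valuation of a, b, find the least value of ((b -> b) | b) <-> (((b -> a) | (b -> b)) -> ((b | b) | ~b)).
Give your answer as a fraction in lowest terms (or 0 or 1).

Take a = 0, b = 1/2:
b -> b = 1/2 -> 1/2 = 1
(b -> b) | b = 1 | 1/2 = 1
b -> a = 1/2 -> 0 = 1/2
b -> b = 1/2 -> 1/2 = 1
(b -> a) | (b -> b) = 1/2 | 1 = 1
b | b = 1/2 | 1/2 = 1/2
~b = ~1/2 = 1/2
(b | b) | ~b = 1/2 | 1/2 = 1/2
((b -> a) | (b -> b)) -> ((b | b) | ~b) = 1 -> 1/2 = 1/2
((b -> b) | b) <-> (((b -> a) | (b -> b)) -> ((b | b) | ~b)) = 1 <-> 1/2 = 1/2
No assignment yields a value below 1/2, so this is the minimum.

1/2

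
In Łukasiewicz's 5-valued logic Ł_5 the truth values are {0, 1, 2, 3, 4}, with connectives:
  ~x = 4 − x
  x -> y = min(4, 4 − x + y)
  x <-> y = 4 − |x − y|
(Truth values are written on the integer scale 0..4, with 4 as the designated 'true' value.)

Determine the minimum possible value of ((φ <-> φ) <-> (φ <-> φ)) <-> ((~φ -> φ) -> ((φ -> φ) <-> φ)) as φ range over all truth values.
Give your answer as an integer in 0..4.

2

Take φ = 2:
φ <-> φ = 2 <-> 2 = 4
φ <-> φ = 2 <-> 2 = 4
(φ <-> φ) <-> (φ <-> φ) = 4 <-> 4 = 4
~φ = ~2 = 2
~φ -> φ = 2 -> 2 = 4
φ -> φ = 2 -> 2 = 4
(φ -> φ) <-> φ = 4 <-> 2 = 2
(~φ -> φ) -> ((φ -> φ) <-> φ) = 4 -> 2 = 2
((φ <-> φ) <-> (φ <-> φ)) <-> ((~φ -> φ) -> ((φ -> φ) <-> φ)) = 4 <-> 2 = 2
No assignment yields a value below 2, so this is the minimum.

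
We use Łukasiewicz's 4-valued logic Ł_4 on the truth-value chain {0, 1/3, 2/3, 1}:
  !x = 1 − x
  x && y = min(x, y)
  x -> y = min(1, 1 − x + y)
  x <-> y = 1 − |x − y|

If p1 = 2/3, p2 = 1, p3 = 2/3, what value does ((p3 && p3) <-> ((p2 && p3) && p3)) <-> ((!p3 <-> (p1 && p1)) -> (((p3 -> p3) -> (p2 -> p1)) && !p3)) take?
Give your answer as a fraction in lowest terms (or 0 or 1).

2/3

p3 && p3 = 2/3 && 2/3 = 2/3
p2 && p3 = 1 && 2/3 = 2/3
(p2 && p3) && p3 = 2/3 && 2/3 = 2/3
(p3 && p3) <-> ((p2 && p3) && p3) = 2/3 <-> 2/3 = 1
!p3 = !2/3 = 1/3
p1 && p1 = 2/3 && 2/3 = 2/3
!p3 <-> (p1 && p1) = 1/3 <-> 2/3 = 2/3
p3 -> p3 = 2/3 -> 2/3 = 1
p2 -> p1 = 1 -> 2/3 = 2/3
(p3 -> p3) -> (p2 -> p1) = 1 -> 2/3 = 2/3
!p3 = !2/3 = 1/3
((p3 -> p3) -> (p2 -> p1)) && !p3 = 2/3 && 1/3 = 1/3
(!p3 <-> (p1 && p1)) -> (((p3 -> p3) -> (p2 -> p1)) && !p3) = 2/3 -> 1/3 = 2/3
((p3 && p3) <-> ((p2 && p3) && p3)) <-> ((!p3 <-> (p1 && p1)) -> (((p3 -> p3) -> (p2 -> p1)) && !p3)) = 1 <-> 2/3 = 2/3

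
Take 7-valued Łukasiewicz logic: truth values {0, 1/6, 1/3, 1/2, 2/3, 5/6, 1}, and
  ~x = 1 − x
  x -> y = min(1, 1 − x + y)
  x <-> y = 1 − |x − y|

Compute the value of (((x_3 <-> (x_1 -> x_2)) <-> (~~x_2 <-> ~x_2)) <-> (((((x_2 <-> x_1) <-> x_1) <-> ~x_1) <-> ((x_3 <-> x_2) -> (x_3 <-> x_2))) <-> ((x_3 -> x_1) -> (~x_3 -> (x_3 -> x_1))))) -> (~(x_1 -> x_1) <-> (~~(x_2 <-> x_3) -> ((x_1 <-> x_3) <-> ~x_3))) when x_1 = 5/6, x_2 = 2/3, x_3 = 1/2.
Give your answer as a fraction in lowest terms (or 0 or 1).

5/6

x_1 -> x_2 = 5/6 -> 2/3 = 5/6
x_3 <-> (x_1 -> x_2) = 1/2 <-> 5/6 = 2/3
~x_2 = ~2/3 = 1/3
~~x_2 = ~1/3 = 2/3
~x_2 = ~2/3 = 1/3
~~x_2 <-> ~x_2 = 2/3 <-> 1/3 = 2/3
(x_3 <-> (x_1 -> x_2)) <-> (~~x_2 <-> ~x_2) = 2/3 <-> 2/3 = 1
x_2 <-> x_1 = 2/3 <-> 5/6 = 5/6
(x_2 <-> x_1) <-> x_1 = 5/6 <-> 5/6 = 1
~x_1 = ~5/6 = 1/6
((x_2 <-> x_1) <-> x_1) <-> ~x_1 = 1 <-> 1/6 = 1/6
x_3 <-> x_2 = 1/2 <-> 2/3 = 5/6
x_3 <-> x_2 = 1/2 <-> 2/3 = 5/6
(x_3 <-> x_2) -> (x_3 <-> x_2) = 5/6 -> 5/6 = 1
(((x_2 <-> x_1) <-> x_1) <-> ~x_1) <-> ((x_3 <-> x_2) -> (x_3 <-> x_2)) = 1/6 <-> 1 = 1/6
x_3 -> x_1 = 1/2 -> 5/6 = 1
~x_3 = ~1/2 = 1/2
x_3 -> x_1 = 1/2 -> 5/6 = 1
~x_3 -> (x_3 -> x_1) = 1/2 -> 1 = 1
(x_3 -> x_1) -> (~x_3 -> (x_3 -> x_1)) = 1 -> 1 = 1
((((x_2 <-> x_1) <-> x_1) <-> ~x_1) <-> ((x_3 <-> x_2) -> (x_3 <-> x_2))) <-> ((x_3 -> x_1) -> (~x_3 -> (x_3 -> x_1))) = 1/6 <-> 1 = 1/6
((x_3 <-> (x_1 -> x_2)) <-> (~~x_2 <-> ~x_2)) <-> (((((x_2 <-> x_1) <-> x_1) <-> ~x_1) <-> ((x_3 <-> x_2) -> (x_3 <-> x_2))) <-> ((x_3 -> x_1) -> (~x_3 -> (x_3 -> x_1)))) = 1 <-> 1/6 = 1/6
x_1 -> x_1 = 5/6 -> 5/6 = 1
~(x_1 -> x_1) = ~1 = 0
x_2 <-> x_3 = 2/3 <-> 1/2 = 5/6
~(x_2 <-> x_3) = ~5/6 = 1/6
~~(x_2 <-> x_3) = ~1/6 = 5/6
x_1 <-> x_3 = 5/6 <-> 1/2 = 2/3
~x_3 = ~1/2 = 1/2
(x_1 <-> x_3) <-> ~x_3 = 2/3 <-> 1/2 = 5/6
~~(x_2 <-> x_3) -> ((x_1 <-> x_3) <-> ~x_3) = 5/6 -> 5/6 = 1
~(x_1 -> x_1) <-> (~~(x_2 <-> x_3) -> ((x_1 <-> x_3) <-> ~x_3)) = 0 <-> 1 = 0
(((x_3 <-> (x_1 -> x_2)) <-> (~~x_2 <-> ~x_2)) <-> (((((x_2 <-> x_1) <-> x_1) <-> ~x_1) <-> ((x_3 <-> x_2) -> (x_3 <-> x_2))) <-> ((x_3 -> x_1) -> (~x_3 -> (x_3 -> x_1))))) -> (~(x_1 -> x_1) <-> (~~(x_2 <-> x_3) -> ((x_1 <-> x_3) <-> ~x_3))) = 1/6 -> 0 = 5/6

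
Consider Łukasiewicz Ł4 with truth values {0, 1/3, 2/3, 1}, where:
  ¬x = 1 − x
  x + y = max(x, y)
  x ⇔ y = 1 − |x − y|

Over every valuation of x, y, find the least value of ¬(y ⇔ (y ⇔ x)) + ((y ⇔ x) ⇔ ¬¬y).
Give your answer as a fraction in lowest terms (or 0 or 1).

Take x = 0, y = 1/3:
y ⇔ x = 1/3 ⇔ 0 = 2/3
y ⇔ (y ⇔ x) = 1/3 ⇔ 2/3 = 2/3
¬(y ⇔ (y ⇔ x)) = ¬2/3 = 1/3
y ⇔ x = 1/3 ⇔ 0 = 2/3
¬y = ¬1/3 = 2/3
¬¬y = ¬2/3 = 1/3
(y ⇔ x) ⇔ ¬¬y = 2/3 ⇔ 1/3 = 2/3
¬(y ⇔ (y ⇔ x)) + ((y ⇔ x) ⇔ ¬¬y) = 1/3 + 2/3 = 2/3
No assignment yields a value below 2/3, so this is the minimum.

2/3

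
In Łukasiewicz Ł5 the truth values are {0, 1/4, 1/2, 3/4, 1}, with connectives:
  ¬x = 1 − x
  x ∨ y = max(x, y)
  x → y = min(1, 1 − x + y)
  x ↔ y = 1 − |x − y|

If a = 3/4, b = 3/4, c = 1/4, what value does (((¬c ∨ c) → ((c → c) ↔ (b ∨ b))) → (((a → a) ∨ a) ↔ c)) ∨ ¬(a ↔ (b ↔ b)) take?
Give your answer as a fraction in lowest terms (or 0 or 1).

¬c = ¬1/4 = 3/4
¬c ∨ c = 3/4 ∨ 1/4 = 3/4
c → c = 1/4 → 1/4 = 1
b ∨ b = 3/4 ∨ 3/4 = 3/4
(c → c) ↔ (b ∨ b) = 1 ↔ 3/4 = 3/4
(¬c ∨ c) → ((c → c) ↔ (b ∨ b)) = 3/4 → 3/4 = 1
a → a = 3/4 → 3/4 = 1
(a → a) ∨ a = 1 ∨ 3/4 = 1
((a → a) ∨ a) ↔ c = 1 ↔ 1/4 = 1/4
((¬c ∨ c) → ((c → c) ↔ (b ∨ b))) → (((a → a) ∨ a) ↔ c) = 1 → 1/4 = 1/4
b ↔ b = 3/4 ↔ 3/4 = 1
a ↔ (b ↔ b) = 3/4 ↔ 1 = 3/4
¬(a ↔ (b ↔ b)) = ¬3/4 = 1/4
(((¬c ∨ c) → ((c → c) ↔ (b ∨ b))) → (((a → a) ∨ a) ↔ c)) ∨ ¬(a ↔ (b ↔ b)) = 1/4 ∨ 1/4 = 1/4

1/4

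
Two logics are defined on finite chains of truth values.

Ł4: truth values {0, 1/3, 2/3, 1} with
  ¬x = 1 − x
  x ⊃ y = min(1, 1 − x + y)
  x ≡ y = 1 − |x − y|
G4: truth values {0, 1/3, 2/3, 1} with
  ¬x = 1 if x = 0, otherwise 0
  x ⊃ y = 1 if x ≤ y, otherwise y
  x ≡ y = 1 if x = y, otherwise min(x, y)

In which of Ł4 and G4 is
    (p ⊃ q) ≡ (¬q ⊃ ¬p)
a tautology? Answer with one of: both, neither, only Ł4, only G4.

only Ł4

In Ł4: every assignment gives 1 — tautology.
In G4: at p = 2/3, q = 1/3 the value is 1/3 — not a tautology.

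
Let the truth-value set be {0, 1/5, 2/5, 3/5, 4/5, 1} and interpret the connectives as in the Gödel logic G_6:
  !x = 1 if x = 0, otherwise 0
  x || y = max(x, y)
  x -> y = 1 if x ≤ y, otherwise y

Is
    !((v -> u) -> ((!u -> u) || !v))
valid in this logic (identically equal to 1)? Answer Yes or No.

No

Counterexample: take u = 0, v = 0.
v -> u = 0 -> 0 = 1
!u = !0 = 1
!u -> u = 1 -> 0 = 0
!v = !0 = 1
(!u -> u) || !v = 0 || 1 = 1
(v -> u) -> ((!u -> u) || !v) = 1 -> 1 = 1
!((v -> u) -> ((!u -> u) || !v)) = !1 = 0
This gives 0 ≠ 1.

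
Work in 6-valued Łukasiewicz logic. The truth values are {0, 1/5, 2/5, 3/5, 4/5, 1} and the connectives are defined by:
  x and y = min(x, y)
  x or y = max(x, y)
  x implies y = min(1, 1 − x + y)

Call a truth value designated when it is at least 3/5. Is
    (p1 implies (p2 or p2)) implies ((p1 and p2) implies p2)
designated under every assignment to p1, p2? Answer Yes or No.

At p1 = 0, p2 = 1/5, for instance:
p2 or p2 = 1/5 or 1/5 = 1/5
p1 implies (p2 or p2) = 0 implies 1/5 = 1
p1 and p2 = 0 and 1/5 = 0
(p1 and p2) implies p2 = 0 implies 1/5 = 1
(p1 implies (p2 or p2)) implies ((p1 and p2) implies p2) = 1 implies 1 = 1
and checking the remaining 35 assignments likewise gives ≥ 3/5 in every case.

Yes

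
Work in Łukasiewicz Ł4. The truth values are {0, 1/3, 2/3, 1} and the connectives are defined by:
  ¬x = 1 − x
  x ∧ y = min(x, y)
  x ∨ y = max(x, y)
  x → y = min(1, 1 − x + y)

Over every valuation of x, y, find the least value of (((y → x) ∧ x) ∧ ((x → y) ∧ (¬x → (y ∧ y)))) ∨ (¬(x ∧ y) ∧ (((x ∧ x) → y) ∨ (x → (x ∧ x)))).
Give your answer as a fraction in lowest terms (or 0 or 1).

Take x = 1/3, y = 1/3:
y → x = 1/3 → 1/3 = 1
(y → x) ∧ x = 1 ∧ 1/3 = 1/3
x → y = 1/3 → 1/3 = 1
¬x = ¬1/3 = 2/3
y ∧ y = 1/3 ∧ 1/3 = 1/3
¬x → (y ∧ y) = 2/3 → 1/3 = 2/3
(x → y) ∧ (¬x → (y ∧ y)) = 1 ∧ 2/3 = 2/3
((y → x) ∧ x) ∧ ((x → y) ∧ (¬x → (y ∧ y))) = 1/3 ∧ 2/3 = 1/3
x ∧ y = 1/3 ∧ 1/3 = 1/3
¬(x ∧ y) = ¬1/3 = 2/3
x ∧ x = 1/3 ∧ 1/3 = 1/3
(x ∧ x) → y = 1/3 → 1/3 = 1
x ∧ x = 1/3 ∧ 1/3 = 1/3
x → (x ∧ x) = 1/3 → 1/3 = 1
((x ∧ x) → y) ∨ (x → (x ∧ x)) = 1 ∨ 1 = 1
¬(x ∧ y) ∧ (((x ∧ x) → y) ∨ (x → (x ∧ x))) = 2/3 ∧ 1 = 2/3
(((y → x) ∧ x) ∧ ((x → y) ∧ (¬x → (y ∧ y)))) ∨ (¬(x ∧ y) ∧ (((x ∧ x) → y) ∨ (x → (x ∧ x)))) = 1/3 ∨ 2/3 = 2/3
No assignment yields a value below 2/3, so this is the minimum.

2/3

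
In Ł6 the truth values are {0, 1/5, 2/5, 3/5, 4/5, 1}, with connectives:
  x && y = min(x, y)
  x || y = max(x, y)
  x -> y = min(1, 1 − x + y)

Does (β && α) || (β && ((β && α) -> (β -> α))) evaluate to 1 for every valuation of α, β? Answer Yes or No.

Counterexample: take α = 0, β = 0.
β && α = 0 && 0 = 0
β && α = 0 && 0 = 0
β -> α = 0 -> 0 = 1
(β && α) -> (β -> α) = 0 -> 1 = 1
β && ((β && α) -> (β -> α)) = 0 && 1 = 0
(β && α) || (β && ((β && α) -> (β -> α))) = 0 || 0 = 0
This gives 0 ≠ 1.

No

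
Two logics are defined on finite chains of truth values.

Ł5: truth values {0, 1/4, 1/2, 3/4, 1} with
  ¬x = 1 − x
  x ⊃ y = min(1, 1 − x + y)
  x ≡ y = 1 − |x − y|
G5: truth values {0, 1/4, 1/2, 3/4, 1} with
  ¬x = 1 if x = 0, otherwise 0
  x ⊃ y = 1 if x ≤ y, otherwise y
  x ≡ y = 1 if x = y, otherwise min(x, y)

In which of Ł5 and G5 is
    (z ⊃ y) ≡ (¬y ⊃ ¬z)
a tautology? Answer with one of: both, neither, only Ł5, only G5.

only Ł5

In Ł5: every assignment gives 1 — tautology.
In G5: at y = 1/4, z = 1/2 the value is 1/4 — not a tautology.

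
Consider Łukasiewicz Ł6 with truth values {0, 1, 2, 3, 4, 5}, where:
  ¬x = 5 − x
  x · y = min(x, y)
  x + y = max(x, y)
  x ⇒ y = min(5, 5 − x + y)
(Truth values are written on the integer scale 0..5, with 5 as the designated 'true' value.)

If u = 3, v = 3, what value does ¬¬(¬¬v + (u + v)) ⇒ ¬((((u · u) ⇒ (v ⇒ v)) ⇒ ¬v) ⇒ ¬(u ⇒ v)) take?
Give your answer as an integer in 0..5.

¬v = ¬3 = 2
¬¬v = ¬2 = 3
u + v = 3 + 3 = 3
¬¬v + (u + v) = 3 + 3 = 3
¬(¬¬v + (u + v)) = ¬3 = 2
¬¬(¬¬v + (u + v)) = ¬2 = 3
u · u = 3 · 3 = 3
v ⇒ v = 3 ⇒ 3 = 5
(u · u) ⇒ (v ⇒ v) = 3 ⇒ 5 = 5
¬v = ¬3 = 2
((u · u) ⇒ (v ⇒ v)) ⇒ ¬v = 5 ⇒ 2 = 2
u ⇒ v = 3 ⇒ 3 = 5
¬(u ⇒ v) = ¬5 = 0
(((u · u) ⇒ (v ⇒ v)) ⇒ ¬v) ⇒ ¬(u ⇒ v) = 2 ⇒ 0 = 3
¬((((u · u) ⇒ (v ⇒ v)) ⇒ ¬v) ⇒ ¬(u ⇒ v)) = ¬3 = 2
¬¬(¬¬v + (u + v)) ⇒ ¬((((u · u) ⇒ (v ⇒ v)) ⇒ ¬v) ⇒ ¬(u ⇒ v)) = 3 ⇒ 2 = 4

4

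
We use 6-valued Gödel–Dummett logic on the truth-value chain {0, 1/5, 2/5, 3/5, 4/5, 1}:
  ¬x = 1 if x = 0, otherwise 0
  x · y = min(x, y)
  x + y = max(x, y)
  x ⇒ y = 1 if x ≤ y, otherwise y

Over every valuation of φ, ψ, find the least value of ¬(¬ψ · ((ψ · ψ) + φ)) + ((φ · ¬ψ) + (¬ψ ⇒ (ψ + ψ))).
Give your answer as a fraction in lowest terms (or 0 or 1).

1/5

Take φ = 1/5, ψ = 0:
¬ψ = ¬0 = 1
ψ · ψ = 0 · 0 = 0
(ψ · ψ) + φ = 0 + 1/5 = 1/5
¬ψ · ((ψ · ψ) + φ) = 1 · 1/5 = 1/5
¬(¬ψ · ((ψ · ψ) + φ)) = ¬1/5 = 0
¬ψ = ¬0 = 1
φ · ¬ψ = 1/5 · 1 = 1/5
¬ψ = ¬0 = 1
ψ + ψ = 0 + 0 = 0
¬ψ ⇒ (ψ + ψ) = 1 ⇒ 0 = 0
(φ · ¬ψ) + (¬ψ ⇒ (ψ + ψ)) = 1/5 + 0 = 1/5
¬(¬ψ · ((ψ · ψ) + φ)) + ((φ · ¬ψ) + (¬ψ ⇒ (ψ + ψ))) = 0 + 1/5 = 1/5
No assignment yields a value below 1/5, so this is the minimum.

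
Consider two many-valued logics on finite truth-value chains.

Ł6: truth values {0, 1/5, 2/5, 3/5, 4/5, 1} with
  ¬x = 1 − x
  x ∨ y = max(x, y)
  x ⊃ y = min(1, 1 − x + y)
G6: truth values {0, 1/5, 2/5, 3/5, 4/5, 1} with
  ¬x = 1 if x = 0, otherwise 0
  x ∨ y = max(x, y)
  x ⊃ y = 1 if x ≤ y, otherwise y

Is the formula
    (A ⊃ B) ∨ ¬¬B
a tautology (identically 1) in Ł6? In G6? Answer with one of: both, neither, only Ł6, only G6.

neither

In Ł6: at A = 1/5, B = 0 the value is 4/5 — not a tautology.
In G6: at A = 1/5, B = 0 the value is 0 — not a tautology.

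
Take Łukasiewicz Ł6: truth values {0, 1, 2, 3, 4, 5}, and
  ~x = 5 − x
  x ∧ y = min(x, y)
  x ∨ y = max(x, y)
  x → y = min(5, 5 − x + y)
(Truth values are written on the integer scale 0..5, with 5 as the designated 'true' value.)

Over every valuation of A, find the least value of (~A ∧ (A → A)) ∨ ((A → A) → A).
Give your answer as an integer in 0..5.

3

Take A = 2:
~A = ~2 = 3
A → A = 2 → 2 = 5
~A ∧ (A → A) = 3 ∧ 5 = 3
A → A = 2 → 2 = 5
(A → A) → A = 5 → 2 = 2
(~A ∧ (A → A)) ∨ ((A → A) → A) = 3 ∨ 2 = 3
No assignment yields a value below 3, so this is the minimum.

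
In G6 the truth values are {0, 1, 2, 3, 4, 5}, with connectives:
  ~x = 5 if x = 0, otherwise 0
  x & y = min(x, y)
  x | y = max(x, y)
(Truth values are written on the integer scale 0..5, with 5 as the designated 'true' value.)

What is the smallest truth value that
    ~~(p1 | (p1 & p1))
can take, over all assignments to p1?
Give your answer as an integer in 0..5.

Take p1 = 0:
p1 & p1 = 0 & 0 = 0
p1 | (p1 & p1) = 0 | 0 = 0
~(p1 | (p1 & p1)) = ~0 = 5
~~(p1 | (p1 & p1)) = ~5 = 0
No assignment yields a value below 0, so this is the minimum.

0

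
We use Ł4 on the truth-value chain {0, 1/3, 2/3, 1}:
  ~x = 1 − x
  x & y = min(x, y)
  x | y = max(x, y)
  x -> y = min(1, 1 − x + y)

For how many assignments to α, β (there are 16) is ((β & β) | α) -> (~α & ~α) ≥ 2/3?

α = 0, β = 0 ↦ 1  ≥
α = 0, β = 1/3 ↦ 1  ≥
α = 0, β = 2/3 ↦ 1  ≥
α = 0, β = 1 ↦ 1  ≥
α = 1/3, β = 0 ↦ 1  ≥
α = 1/3, β = 1/3 ↦ 1  ≥
α = 1/3, β = 2/3 ↦ 1  ≥
α = 1/3, β = 1 ↦ 2/3  ≥
α = 2/3, β = 0 ↦ 2/3  ≥
α = 2/3, β = 1/3 ↦ 2/3  ≥
α = 2/3, β = 2/3 ↦ 2/3  ≥
α = 2/3, β = 1 ↦ 1/3  <
α = 1, β = 0 ↦ 0  <
α = 1, β = 1/3 ↦ 0  <
α = 1, β = 2/3 ↦ 0  <
α = 1, β = 1 ↦ 0  <
So 11 of the 16 assignments meet the threshold.

11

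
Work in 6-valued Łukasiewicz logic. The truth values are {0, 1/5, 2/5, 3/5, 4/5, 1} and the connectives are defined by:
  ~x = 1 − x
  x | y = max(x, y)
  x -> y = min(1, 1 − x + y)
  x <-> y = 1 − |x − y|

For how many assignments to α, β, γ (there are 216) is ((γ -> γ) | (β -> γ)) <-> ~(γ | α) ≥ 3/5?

value 1: 6 assignments (counts)
value 4/5: 18 assignments (counts)
value 3/5: 30 assignments (counts)
value 2/5: 42 assignments
value 1/5: 54 assignments
value 0: 66 assignments
So 54 of the 216 assignments meet the threshold.

54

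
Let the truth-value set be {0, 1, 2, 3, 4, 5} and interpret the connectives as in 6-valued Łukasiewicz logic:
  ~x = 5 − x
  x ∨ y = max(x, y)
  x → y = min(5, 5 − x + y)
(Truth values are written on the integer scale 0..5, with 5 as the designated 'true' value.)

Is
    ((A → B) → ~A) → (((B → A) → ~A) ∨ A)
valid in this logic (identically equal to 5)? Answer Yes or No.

No

Counterexample: take A = 1, B = 0.
A → B = 1 → 0 = 4
~A = ~1 = 4
(A → B) → ~A = 4 → 4 = 5
B → A = 0 → 1 = 5
~A = ~1 = 4
(B → A) → ~A = 5 → 4 = 4
((B → A) → ~A) ∨ A = 4 ∨ 1 = 4
((A → B) → ~A) → (((B → A) → ~A) ∨ A) = 5 → 4 = 4
This gives 4 ≠ 5.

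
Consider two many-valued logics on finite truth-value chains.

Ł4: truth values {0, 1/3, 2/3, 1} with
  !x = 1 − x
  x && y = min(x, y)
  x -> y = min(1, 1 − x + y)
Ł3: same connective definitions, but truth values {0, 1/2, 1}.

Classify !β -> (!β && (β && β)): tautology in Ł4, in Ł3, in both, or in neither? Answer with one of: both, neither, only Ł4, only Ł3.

neither

In Ł4: at β = 0 the value is 0 — not a tautology.
In Ł3: at β = 0 the value is 0 — not a tautology.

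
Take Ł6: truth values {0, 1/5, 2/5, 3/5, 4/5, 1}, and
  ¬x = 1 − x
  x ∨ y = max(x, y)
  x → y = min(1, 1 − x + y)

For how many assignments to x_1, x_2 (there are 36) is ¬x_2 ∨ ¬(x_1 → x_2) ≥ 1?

6

value 1: 6 assignments (counts)
value 4/5: 6 assignments
value 3/5: 6 assignments
value 2/5: 6 assignments
value 1/5: 6 assignments
value 0: 6 assignments
So 6 of the 36 assignments meet the threshold.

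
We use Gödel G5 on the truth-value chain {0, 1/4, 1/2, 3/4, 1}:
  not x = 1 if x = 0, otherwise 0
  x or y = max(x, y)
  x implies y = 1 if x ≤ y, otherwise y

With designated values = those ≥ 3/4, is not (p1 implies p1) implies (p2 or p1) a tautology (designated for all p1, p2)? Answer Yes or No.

Yes

At p1 = 1/2, p2 = 3/4, for instance:
p1 implies p1 = 1/2 implies 1/2 = 1
not (p1 implies p1) = not 1 = 0
p2 or p1 = 3/4 or 1/2 = 3/4
not (p1 implies p1) implies (p2 or p1) = 0 implies 3/4 = 1
and checking the remaining 24 assignments likewise gives ≥ 3/4 in every case.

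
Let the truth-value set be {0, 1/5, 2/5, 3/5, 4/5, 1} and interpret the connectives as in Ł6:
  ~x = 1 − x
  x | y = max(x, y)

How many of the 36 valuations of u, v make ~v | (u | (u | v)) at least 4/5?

28

value 1: 16 assignments (counts)
value 4/5: 12 assignments (counts)
value 3/5: 8 assignments
So 28 of the 36 assignments meet the threshold.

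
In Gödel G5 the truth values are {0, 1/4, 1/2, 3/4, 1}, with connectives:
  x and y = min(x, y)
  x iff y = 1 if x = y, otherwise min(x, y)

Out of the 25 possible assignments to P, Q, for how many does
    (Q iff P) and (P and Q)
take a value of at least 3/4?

4

value 1: 1 assignment (counts)
value 3/4: 3 assignments (counts)
value 1/2: 5 assignments
value 1/4: 7 assignments
value 0: 9 assignments
So 4 of the 25 assignments meet the threshold.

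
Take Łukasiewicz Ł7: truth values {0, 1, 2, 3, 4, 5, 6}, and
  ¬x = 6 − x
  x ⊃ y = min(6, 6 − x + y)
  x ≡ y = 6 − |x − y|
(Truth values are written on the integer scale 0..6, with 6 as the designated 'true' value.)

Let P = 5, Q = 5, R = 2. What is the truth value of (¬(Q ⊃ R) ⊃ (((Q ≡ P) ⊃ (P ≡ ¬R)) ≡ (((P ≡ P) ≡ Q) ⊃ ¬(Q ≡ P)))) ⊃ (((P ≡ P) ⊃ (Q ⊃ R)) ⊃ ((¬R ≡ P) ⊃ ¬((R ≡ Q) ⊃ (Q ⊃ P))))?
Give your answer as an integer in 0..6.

5

Q ⊃ R = 5 ⊃ 2 = 3
¬(Q ⊃ R) = ¬3 = 3
Q ≡ P = 5 ≡ 5 = 6
¬R = ¬2 = 4
P ≡ ¬R = 5 ≡ 4 = 5
(Q ≡ P) ⊃ (P ≡ ¬R) = 6 ⊃ 5 = 5
P ≡ P = 5 ≡ 5 = 6
(P ≡ P) ≡ Q = 6 ≡ 5 = 5
Q ≡ P = 5 ≡ 5 = 6
¬(Q ≡ P) = ¬6 = 0
((P ≡ P) ≡ Q) ⊃ ¬(Q ≡ P) = 5 ⊃ 0 = 1
((Q ≡ P) ⊃ (P ≡ ¬R)) ≡ (((P ≡ P) ≡ Q) ⊃ ¬(Q ≡ P)) = 5 ≡ 1 = 2
¬(Q ⊃ R) ⊃ (((Q ≡ P) ⊃ (P ≡ ¬R)) ≡ (((P ≡ P) ≡ Q) ⊃ ¬(Q ≡ P))) = 3 ⊃ 2 = 5
P ≡ P = 5 ≡ 5 = 6
Q ⊃ R = 5 ⊃ 2 = 3
(P ≡ P) ⊃ (Q ⊃ R) = 6 ⊃ 3 = 3
¬R = ¬2 = 4
¬R ≡ P = 4 ≡ 5 = 5
R ≡ Q = 2 ≡ 5 = 3
Q ⊃ P = 5 ⊃ 5 = 6
(R ≡ Q) ⊃ (Q ⊃ P) = 3 ⊃ 6 = 6
¬((R ≡ Q) ⊃ (Q ⊃ P)) = ¬6 = 0
(¬R ≡ P) ⊃ ¬((R ≡ Q) ⊃ (Q ⊃ P)) = 5 ⊃ 0 = 1
((P ≡ P) ⊃ (Q ⊃ R)) ⊃ ((¬R ≡ P) ⊃ ¬((R ≡ Q) ⊃ (Q ⊃ P))) = 3 ⊃ 1 = 4
(¬(Q ⊃ R) ⊃ (((Q ≡ P) ⊃ (P ≡ ¬R)) ≡ (((P ≡ P) ≡ Q) ⊃ ¬(Q ≡ P)))) ⊃ (((P ≡ P) ⊃ (Q ⊃ R)) ⊃ ((¬R ≡ P) ⊃ ¬((R ≡ Q) ⊃ (Q ⊃ P)))) = 5 ⊃ 4 = 5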